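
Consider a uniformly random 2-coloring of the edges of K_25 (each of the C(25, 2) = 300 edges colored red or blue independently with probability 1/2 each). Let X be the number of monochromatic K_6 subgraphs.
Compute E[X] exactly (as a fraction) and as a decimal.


Let X = Σ_S X_S over the C(25, 6) = 177100 subsets S of size 6, where X_S = 1 if the K_6 on S is monochromatic.
For a fixed S, the K_6 on S has C(6, 2) = 15 edges. P[all 15 edges red] = (1/2)^15, and likewise for blue, so P[monochromatic] = 2·(1/2)^15 = 2^{1 − 15} = 1/16384.
By linearity: E[X] = C(25, 6) · 2^{1 − 15} = 177100 · 1/16384 = 44275/4096.
Numerically: E[X] ≈ 10.809326.

E[X] = C(25,6)·2^(1−C(6,2)) = 44275/4096 ≈ 10.809326.


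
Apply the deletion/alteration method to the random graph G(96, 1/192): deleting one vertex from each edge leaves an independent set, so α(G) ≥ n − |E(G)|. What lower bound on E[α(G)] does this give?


E[|E(G)|] = C(96, 2)·p = 4560 · (1/192) = 95/4.
E[α(G)] ≥ n − E[|E(G)|] = 96 − 95/4 = 289/4.
Numerically: ≈ 72.250.
(This is only a lower bound; the true E[α(G)] may be larger.)

E[α(G)] ≥ 289/4 ≈ 72.250.


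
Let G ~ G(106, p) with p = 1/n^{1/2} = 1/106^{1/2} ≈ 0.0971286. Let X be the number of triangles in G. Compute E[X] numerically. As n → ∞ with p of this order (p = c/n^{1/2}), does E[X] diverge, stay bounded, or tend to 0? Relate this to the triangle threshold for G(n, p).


Number of potential triangles: C(106, 3) = 192920.
Each occurs with probability p³ ≈ (0.0971286)³ ≈ 9.16307417e-04.
By linearity: E[X] = C(106, 3)·p³ ≈ 192920 · 9.16307417e-04 ≈ 176.774027.
Since α = 1/2 < 1, p = c/n^{1/2} ≫ 1/n is above the triangle threshold p ~ 1/n. Asymptotically E[X] ~ (c³/6)·n^{3(1−α)} = (1³/6)·n^{1.5} → ∞; triangles are abundant w.h.p.

E[X] ≈ 176.774027; in regime p = Θ(1/n^{1/2}) E[X] diverges (above the triangle threshold p ~ 1/n).


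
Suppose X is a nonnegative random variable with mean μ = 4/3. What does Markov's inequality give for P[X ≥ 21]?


μ = E[X] = 4/3, a = 21.
Markov: P[X ≥ 21] ≤ μ/a = (4/3)/21 = 4/63.
Numerically: ≈ 0.0635.
(Since a = 21 > μ = 1.3333, the bound 4/63 is < 1 and informative.)

P[X ≥ 21] ≤ 4/63 ≈ 0.0635.


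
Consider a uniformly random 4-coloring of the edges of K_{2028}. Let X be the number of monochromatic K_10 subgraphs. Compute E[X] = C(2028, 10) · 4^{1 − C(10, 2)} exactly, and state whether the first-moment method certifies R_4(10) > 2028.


E[X] = C(2028, 10) · 4^{1 − 45} = 317149973285521499299300410 · 4^{−44} = 317149973285521499299300410/309485009821345068724781056.
As a reduced fraction: E[X] = 158574986642760749649650205/154742504910672534362390528 ≈ 1.025.
Is E[X] < 1? NO.
Since E[X] ≥ 1, the first-moment bound is inconclusive at n = 2028; it does NOT by itself certify R_4(10) > 2028.

E[X] = 158574986642760749649650205/154742504910672534362390528 ≈ 1.025; E[X] ≥ 1; first-moment method inconclusive here.


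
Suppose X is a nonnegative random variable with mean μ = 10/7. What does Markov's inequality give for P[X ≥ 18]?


μ = E[X] = 10/7, a = 18.
Markov: P[X ≥ 18] ≤ μ/a = (10/7)/18 = 5/63.
Numerically: ≈ 0.0794.
(Since a = 18 > μ = 1.4286, the bound 5/63 is < 1 and informative.)

P[X ≥ 18] ≤ 5/63 ≈ 0.0794.


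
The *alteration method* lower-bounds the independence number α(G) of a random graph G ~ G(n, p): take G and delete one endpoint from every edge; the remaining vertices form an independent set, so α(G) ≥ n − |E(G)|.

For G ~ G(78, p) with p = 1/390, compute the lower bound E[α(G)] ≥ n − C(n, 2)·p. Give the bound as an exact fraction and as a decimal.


E[|E(G)|] = C(78, 2)·p = 3003 · (1/390) = 77/10.
E[α(G)] ≥ n − E[|E(G)|] = 78 − 77/10 = 703/10.
Numerically: ≈ 70.30000.
(This is only a lower bound; the true E[α(G)] may be larger.)

E[α(G)] ≥ 703/10 ≈ 70.30000.


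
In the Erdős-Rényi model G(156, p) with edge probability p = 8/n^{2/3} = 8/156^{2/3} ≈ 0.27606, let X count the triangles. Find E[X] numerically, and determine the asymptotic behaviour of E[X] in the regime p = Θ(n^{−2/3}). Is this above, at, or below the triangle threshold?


Number of potential triangles: C(156, 3) = 620620.
Each occurs with probability p³ ≈ (0.27606)³ ≈ 2.1038790e-02.
By linearity: E[X] = C(156, 3)·p³ ≈ 620620 · 2.1038790e-02 ≈ 13057.09402.
Since α = 2/3 < 1, p = c/n^{2/3} ≫ 1/n is above the triangle threshold p ~ 1/n. Asymptotically E[X] ~ (c³/6)·n^{3(1−α)} = (8³/6)·n^{1} → ∞; triangles are abundant w.h.p.

E[X] ≈ 13057.09402; in regime p = Θ(1/n^{2/3}) E[X] diverges (above the triangle threshold p ~ 1/n).


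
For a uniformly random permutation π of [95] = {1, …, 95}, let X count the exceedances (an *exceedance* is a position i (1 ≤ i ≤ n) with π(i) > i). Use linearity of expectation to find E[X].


Write X = Σ_{i=1}^{95} X_i, where X_i = 1_{π(i) > i}.
For each fixed i, π(i) is uniform over {1, …, 95} (marginal of a uniform permutation), so P[π(i) > i] = (n − i)/n. Summing: Σ_{i=1}^{95} (n − i)/n = (0 + 1 + … + 94)/95 = 95(95 − 1)/(2·95) = (95 − 1)/2.
Hence E[X] = Σ_{i=1}^{95} (95 − i)/95 = 47 ≈ 47.000000.

E[X] = 47 = 47.000000.


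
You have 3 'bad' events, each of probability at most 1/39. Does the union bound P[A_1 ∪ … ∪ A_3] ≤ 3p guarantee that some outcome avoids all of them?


Union bound: P[∪_{i=1}^{3} A_i] ≤ Σ_i P[A_i] ≤ 3·p = 3·(1/39) = 1/13.
Numerically: 1/13 ≈ 0.0769.
Is 1/13 < 1? YES.
Since P[∪ A_i] ≤ 1/13 < 1, the complement has P[∩ A_i^c] ≥ 1 − 1/13 = 12/13 > 0, so some outcome avoids every A_i.

3·p = 1/13 ≈ 0.0769; existence CERTIFIED by the union bound.


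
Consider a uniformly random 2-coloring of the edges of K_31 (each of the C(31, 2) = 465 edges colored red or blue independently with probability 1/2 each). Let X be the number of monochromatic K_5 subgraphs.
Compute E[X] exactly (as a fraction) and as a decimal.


Let X = Σ_S X_S over the C(31, 5) = 169911 subsets S of size 5, where X_S = 1 if the K_5 on S is monochromatic.
For a fixed S, the K_5 on S has C(5, 2) = 10 edges. P[all 10 edges red] = (1/2)^10, and likewise for blue, so P[monochromatic] = 2·(1/2)^10 = 2^{1 − 10} = 1/512.
Summing: E[X] = C(31, 5) · 2^{1 − 10} = 169911 · 1/512 = 169911/512.
Numerically: E[X] ≈ 331.85742.

E[X] = C(31,5)·2^(1−C(5,2)) = 169911/512 ≈ 331.85742.


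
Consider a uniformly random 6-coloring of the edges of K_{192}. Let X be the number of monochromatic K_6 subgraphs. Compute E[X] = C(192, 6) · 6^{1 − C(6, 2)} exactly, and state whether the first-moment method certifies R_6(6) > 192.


E[X] = C(192, 6) · 6^{1 − 15} = 64300886496 · 6^{−14} = 64300886496/78364164096.
As a reduced fraction: E[X] = 223266967/272097792 ≈ 0.821.
Is E[X] < 1? YES.
Since E[X] < 1, there exists a 6-coloring of K_{192} with no monochromatic K_6; hence R_6(6) > 192.

E[X] = 223266967/272097792 ≈ 0.821; E[X] < 1, so R_6(6) > 192.


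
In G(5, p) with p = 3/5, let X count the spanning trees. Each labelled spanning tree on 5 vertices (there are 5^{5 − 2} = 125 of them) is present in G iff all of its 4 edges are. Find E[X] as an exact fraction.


K_5 has 5^{5 − 2} = 125 labelled spanning trees.
For each such spanning tree H, let X_H = 1 if all 4 edges of H are present in G. Then P[X_H = 1] = p^{4} = (3/5)^{4} = 81/625.
By linearity of expectation: E[X] = Σ_H E[X_H] = 125 · p^{4} = 125 · 81/625 = 81/5.
Numerically: E[X] ≈ 16.2.

E[X] = 125 · (3/5)^{4} = 81/5 ≈ 16.2.


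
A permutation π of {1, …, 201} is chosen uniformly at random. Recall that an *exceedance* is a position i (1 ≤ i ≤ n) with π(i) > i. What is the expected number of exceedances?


Write X = Σ_{i=1}^{201} X_i, where X_i = 1_{π(i) > i}.
For each fixed i, π(i) is uniform over {1, …, 201} (marginal of a uniform permutation), so P[π(i) > i] = (n − i)/n. Summing: Σ_{i=1}^{201} (n − i)/n = (0 + 1 + … + 200)/201 = 201(201 − 1)/(2·201) = (201 − 1)/2.
Hence E[X] = Σ_{i=1}^{201} (201 − i)/201 = 100 ≈ 100.000.

E[X] = 100 = 100.000.


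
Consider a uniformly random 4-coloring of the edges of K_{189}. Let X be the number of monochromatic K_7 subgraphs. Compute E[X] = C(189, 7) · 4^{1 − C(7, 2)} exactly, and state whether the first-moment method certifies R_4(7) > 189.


E[X] = C(189, 7) · 4^{1 − 21} = 1527510868092 · 4^{−20} = 1527510868092/1099511627776.
As a reduced fraction: E[X] = 381877717023/274877906944 ≈ 1.38926.
Is E[X] < 1? NO.
Since E[X] ≥ 1, the first-moment bound is inconclusive at n = 189; it does NOT by itself certify R_4(7) > 189.

E[X] = 381877717023/274877906944 ≈ 1.38926; E[X] ≥ 1; first-moment method inconclusive here.


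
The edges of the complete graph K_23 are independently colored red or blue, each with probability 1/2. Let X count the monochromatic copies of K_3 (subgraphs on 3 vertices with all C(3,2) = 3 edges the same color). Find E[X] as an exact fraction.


Let X = Σ_S X_S over the C(23, 3) = 1771 subsets S of size 3, where X_S = 1 if the K_3 on S is monochromatic.
For a fixed S, the K_3 on S has C(3, 2) = 3 edges. P[all 3 edges red] = (1/2)^3, and likewise for blue, so P[monochromatic] = 2·(1/2)^3 = 2^{1 − 3} = 1/4.
Summing: E[X] = C(23, 3) · 2^{1 − 3} = 1771 · 1/4 = 1771/4.
Numerically: E[X] ≈ 442.750.

E[X] = C(23,3)·2^(1−C(3,2)) = 1771/4 ≈ 442.750.


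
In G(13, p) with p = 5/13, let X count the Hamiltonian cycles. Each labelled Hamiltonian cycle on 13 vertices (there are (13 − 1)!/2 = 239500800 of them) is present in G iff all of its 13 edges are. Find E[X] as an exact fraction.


K_13 has (13 − 1)!/2 = 239500800 labelled Hamiltonian cycles.
For each such Hamiltonian cycle H, let X_H = 1 if all 13 edges of H are present in G. Then P[X_H = 1] = p^{13} = (5/13)^{13} = 1220703125/302875106592253.
By linearity of expectation: E[X] = Σ_H E[X_H] = 239500800 · p^{13} = 239500800 · 1220703125/302875106592253 = 292359375000000000/302875106592253.
Numerically: E[X] ≈ 965.28.

E[X] = 239500800 · (5/13)^{13} = 292359375000000000/302875106592253 ≈ 965.28.


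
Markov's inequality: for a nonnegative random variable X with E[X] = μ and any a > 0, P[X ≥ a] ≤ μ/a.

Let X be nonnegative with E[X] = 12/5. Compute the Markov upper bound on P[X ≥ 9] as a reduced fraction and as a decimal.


μ = E[X] = 12/5, a = 9.
Markov: P[X ≥ 9] ≤ μ/a = (12/5)/9 = 4/15.
Numerically: ≈ 0.266667.
(Since a = 9 > μ = 2.400000, the bound 4/15 is < 1 and informative.)

P[X ≥ 9] ≤ 4/15 ≈ 0.266667.


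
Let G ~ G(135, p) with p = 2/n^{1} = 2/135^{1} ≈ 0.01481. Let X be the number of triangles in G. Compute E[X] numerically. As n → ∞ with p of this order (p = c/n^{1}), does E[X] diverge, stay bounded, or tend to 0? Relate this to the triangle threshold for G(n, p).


Number of potential triangles: C(135, 3) = 400995.
Each occurs with probability p³ ≈ (0.01481)³ ≈ 3.251537e-06.
By linearity: E[X] = C(135, 3)·p³ ≈ 400995 · 3.251537e-06 ≈ 1.3039.
Here α = 1, so p = 2/n is exactly at the triangle threshold p ~ 1/n. Asymptotically E[X] → c³/6 = 2³/6 = 4/3 ≈ 1.3333, a bounded constant. In this regime the triangle count is asymptotically Poisson(c³/6).

E[X] ≈ 1.3039; in regime p = Θ(1/n^{1}) E[X] stays bounded (at the triangle threshold p ~ 1/n).


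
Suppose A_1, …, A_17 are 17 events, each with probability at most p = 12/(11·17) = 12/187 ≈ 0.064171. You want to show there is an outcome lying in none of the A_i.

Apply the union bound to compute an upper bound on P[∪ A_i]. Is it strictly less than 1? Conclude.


Union bound: P[∪_{i=1}^{17} A_i] ≤ Σ_i P[A_i] ≤ 17·p = 17·(12/187) = 12/11.
Numerically: 12/11 ≈ 1.090909.
Is 12/11 < 1? NO.
Since the bound 12/11 is ≥ 1, the union bound is uninformative here; it does NOT by itself certify existence.

17·p = 12/11 ≈ 1.090909; existence NOT certified by the union bound.


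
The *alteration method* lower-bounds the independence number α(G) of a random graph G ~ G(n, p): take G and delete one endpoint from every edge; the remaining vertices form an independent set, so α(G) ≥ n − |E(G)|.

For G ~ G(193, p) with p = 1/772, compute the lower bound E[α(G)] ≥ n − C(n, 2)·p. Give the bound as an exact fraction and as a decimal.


E[|E(G)|] = C(193, 2)·p = 18528 · (1/772) = 24.
E[α(G)] ≥ n − E[|E(G)|] = 193 − 24 = 169.
Numerically: ≈ 169.0000.
(This is only a lower bound; the true E[α(G)] may be larger.)

E[α(G)] ≥ 169 ≈ 169.0000.


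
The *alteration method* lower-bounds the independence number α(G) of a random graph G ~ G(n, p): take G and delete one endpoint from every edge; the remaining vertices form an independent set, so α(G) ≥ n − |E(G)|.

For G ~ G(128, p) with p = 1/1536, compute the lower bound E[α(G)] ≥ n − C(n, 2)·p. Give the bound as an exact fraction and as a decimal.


E[|E(G)|] = C(128, 2)·p = 8128 · (1/1536) = 127/24.
E[α(G)] ≥ n − E[|E(G)|] = 128 − 127/24 = 2945/24.
Numerically: ≈ 122.708333.
(This is only a lower bound; the true E[α(G)] may be larger.)

E[α(G)] ≥ 2945/24 ≈ 122.708333.


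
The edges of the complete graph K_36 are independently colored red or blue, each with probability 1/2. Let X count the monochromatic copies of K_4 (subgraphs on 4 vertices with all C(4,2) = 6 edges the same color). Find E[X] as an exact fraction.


Let X = Σ_S X_S over the C(36, 4) = 58905 subsets S of size 4, where X_S = 1 if the K_4 on S is monochromatic.
For a fixed S, the K_4 on S has C(4, 2) = 6 edges. P[all 6 edges red] = (1/2)^6, and likewise for blue, so P[monochromatic] = 2·(1/2)^6 = 2^{1 − 6} = 1/32.
By linearity: E[X] = C(36, 4) · 2^{1 − 6} = 58905 · 1/32 = 58905/32.
Numerically: E[X] ≈ 1840.781.

E[X] = C(36,4)·2^(1−C(4,2)) = 58905/32 ≈ 1840.781.


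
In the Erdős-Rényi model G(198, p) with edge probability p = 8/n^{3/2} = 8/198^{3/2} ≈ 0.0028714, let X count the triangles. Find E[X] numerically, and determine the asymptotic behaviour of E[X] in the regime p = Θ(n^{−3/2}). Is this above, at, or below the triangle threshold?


Number of potential triangles: C(198, 3) = 1274196.
Each occurs with probability p³ ≈ (0.0028714)³ ≈ 2.3674270e-08.
By linearity: E[X] = C(198, 3)·p³ ≈ 1274196 · 2.3674270e-08 ≈ 0.03017.
Since α = 3/2 > 1, p = c/n^{3/2} = o(1/n) is below the triangle threshold p ~ 1/n. Asymptotically E[X] ~ (c³/6)·n^{3(1−α)} = (8³/6)·n^{-1.5} → 0, so by Markov's inequality G has no triangles w.h.p.

E[X] ≈ 0.03017; in regime p = Θ(1/n^{3/2}) E[X] tends to 0 (below the triangle threshold p ~ 1/n).


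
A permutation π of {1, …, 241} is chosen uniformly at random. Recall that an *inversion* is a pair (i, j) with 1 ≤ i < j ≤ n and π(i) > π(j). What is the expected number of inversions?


Write X = Σ X_I over the C(241, 2) = 28920 pairs i < j, with X_I the indicator of one inversion.
There are 28920 indicators.
For each fixed pair i < j, the values π(i) and π(j) are two distinct elements of {1, …, 241} in uniformly random order; by symmetry P[π(i) > π(j)] = 1/2.
By linearity: E[X] = 28920 · (1/2) = C(241, 2) · (1/2) = 28920/2 = 14460 ≈ 14460.00000.

E[X] = 14460 = 14460.00000.


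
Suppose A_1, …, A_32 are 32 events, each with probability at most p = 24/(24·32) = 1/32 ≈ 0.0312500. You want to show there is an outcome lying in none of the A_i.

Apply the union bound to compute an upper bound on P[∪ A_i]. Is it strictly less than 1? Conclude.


Union bound: P[∪_{i=1}^{32} A_i] ≤ Σ_i P[A_i] ≤ 32·p = 32·(1/32) = 1.
Numerically: 1 ≈ 1.0000000.
Is 1 < 1? NO.
Since the bound 1 is ≥ 1, the union bound is uninformative here; it does NOT by itself certify existence.

32·p = 1 ≈ 1.0000000; existence NOT certified by the union bound.


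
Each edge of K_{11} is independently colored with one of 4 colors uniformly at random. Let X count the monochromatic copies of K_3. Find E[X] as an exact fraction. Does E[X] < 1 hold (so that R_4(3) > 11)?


E[X] = C(11, 3) · 4^{1 − 3} = 165 · 4^{−2} = 165/16.
As a reduced fraction: E[X] = 165/16 ≈ 10.31250.
Is E[X] < 1? NO.
Since E[X] ≥ 1, the first-moment bound is inconclusive at n = 11; it does NOT by itself certify R_4(3) > 11.

E[X] = 165/16 ≈ 10.31250; E[X] ≥ 1; first-moment method inconclusive here.


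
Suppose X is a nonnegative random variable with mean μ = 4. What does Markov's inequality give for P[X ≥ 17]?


μ = E[X] = 4, a = 17.
Markov: P[X ≥ 17] ≤ μ/a = (4)/17 = 4/17.
Numerically: ≈ 0.2353.
(Since a = 17 > μ = 4.0000, the bound 4/17 is < 1 and informative.)

P[X ≥ 17] ≤ 4/17 ≈ 0.2353.


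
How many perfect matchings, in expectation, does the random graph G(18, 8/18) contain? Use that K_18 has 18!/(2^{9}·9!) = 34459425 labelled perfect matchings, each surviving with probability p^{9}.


K_18 has 18!/(2^{9}·9!) = 34459425 labelled perfect matchings.
For each such perfect matching H, let X_H = 1 if all 9 edges of H are present in G. Then P[X_H = 1] = p^{9} = (4/9)^{9} = 262144/387420489.
Summing the indicators: E[X] = Σ_H E[X_H] = 34459425 · p^{9} = 34459425 · 262144/387420489 = 111522611200/4782969.
Numerically: E[X] ≈ 23317.

E[X] = 34459425 · (4/9)^{9} = 111522611200/4782969 ≈ 23317.


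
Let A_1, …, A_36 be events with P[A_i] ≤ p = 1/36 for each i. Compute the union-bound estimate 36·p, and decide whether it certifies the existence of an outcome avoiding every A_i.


Union bound: P[∪_{i=1}^{36} A_i] ≤ Σ_i P[A_i] ≤ 36·p = 36·(1/36) = 1.
Numerically: 1 ≈ 1.0000.
Is 1 < 1? NO.
Since the bound 1 is ≥ 1, the union bound is uninformative here; it does NOT by itself certify existence.

36·p = 1 ≈ 1.0000; existence NOT certified by the union bound.


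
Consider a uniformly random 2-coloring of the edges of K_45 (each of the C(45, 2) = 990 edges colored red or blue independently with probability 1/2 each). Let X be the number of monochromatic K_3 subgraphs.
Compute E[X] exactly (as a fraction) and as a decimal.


Let X = Σ_S X_S over the C(45, 3) = 14190 subsets S of size 3, where X_S = 1 if the K_3 on S is monochromatic.
For a fixed S, the K_3 on S has C(3, 2) = 3 edges. P[all 3 edges red] = (1/2)^3, and likewise for blue, so P[monochromatic] = 2·(1/2)^3 = 2^{1 − 3} = 1/4.
By linearity of expectation: E[X] = C(45, 3) · 2^{1 − 3} = 14190 · 1/4 = 7095/2.
Numerically: E[X] ≈ 3547.50000.

E[X] = C(45,3)·2^(1−C(3,2)) = 7095/2 ≈ 3547.50000.


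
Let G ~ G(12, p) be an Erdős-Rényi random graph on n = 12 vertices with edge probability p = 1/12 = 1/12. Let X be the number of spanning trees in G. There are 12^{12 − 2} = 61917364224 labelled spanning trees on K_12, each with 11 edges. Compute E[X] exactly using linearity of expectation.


K_12 has 12^{12 − 2} = 61917364224 labelled spanning trees.
For each such spanning tree H, let X_H = 1 if all 11 edges of H are present in G. Then P[X_H = 1] = p^{11} = (1/12)^{11} = 1/743008370688.
By linearity of expectation: E[X] = Σ_H E[X_H] = 61917364224 · p^{11} = 61917364224 · 1/743008370688 = 1/12.
Numerically: E[X] ≈ 0.083333.

E[X] = 61917364224 · (1/12)^{11} = 1/12 ≈ 0.083333.


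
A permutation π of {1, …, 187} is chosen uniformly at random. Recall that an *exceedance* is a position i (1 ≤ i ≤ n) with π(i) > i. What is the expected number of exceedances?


Write X = Σ_{i=1}^{187} X_i, where X_i = 1_{π(i) > i}.
For each fixed i, π(i) is uniform over {1, …, 187} (marginal of a uniform permutation), so P[π(i) > i] = (n − i)/n. Summing: Σ_{i=1}^{187} (n − i)/n = (0 + 1 + … + 186)/187 = 187(187 − 1)/(2·187) = (187 − 1)/2.
Hence E[X] = Σ_{i=1}^{187} (187 − i)/187 = 93 ≈ 93.0000.

E[X] = 93 = 93.0000.


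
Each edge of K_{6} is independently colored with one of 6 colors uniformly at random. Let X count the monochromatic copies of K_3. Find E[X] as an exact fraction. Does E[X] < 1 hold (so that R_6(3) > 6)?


E[X] = C(6, 3) · 6^{1 − 3} = 20 · 6^{−2} = 20/36.
As a reduced fraction: E[X] = 5/9 ≈ 0.55556.
Is E[X] < 1? YES.
Since E[X] < 1, there exists a 6-coloring of K_{6} with no monochromatic K_3; hence R_6(3) > 6.

E[X] = 5/9 ≈ 0.55556; E[X] < 1, so R_6(3) > 6.


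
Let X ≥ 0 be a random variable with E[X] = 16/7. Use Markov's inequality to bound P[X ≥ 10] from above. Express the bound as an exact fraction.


μ = E[X] = 16/7, a = 10.
Markov: P[X ≥ 10] ≤ μ/a = (16/7)/10 = 8/35.
Numerically: ≈ 0.228571.
(Since a = 10 > μ = 2.285714, the bound 8/35 is < 1 and informative.)

P[X ≥ 10] ≤ 8/35 ≈ 0.228571.


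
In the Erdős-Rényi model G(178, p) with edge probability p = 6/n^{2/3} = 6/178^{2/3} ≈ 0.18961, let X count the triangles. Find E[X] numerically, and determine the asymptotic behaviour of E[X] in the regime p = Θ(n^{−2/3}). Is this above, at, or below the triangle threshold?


Number of potential triangles: C(178, 3) = 924176.
Each occurs with probability p³ ≈ (0.18961)³ ≈ 6.8173210e-03.
By linearity: E[X] = C(178, 3)·p³ ≈ 924176 · 6.8173210e-03 ≈ 6300.40449.
Since α = 2/3 < 1, p = c/n^{2/3} ≫ 1/n is above the triangle threshold p ~ 1/n. Asymptotically E[X] ~ (c³/6)·n^{3(1−α)} = (6³/6)·n^{1} → ∞; triangles are abundant w.h.p.

E[X] ≈ 6300.40449; in regime p = Θ(1/n^{2/3}) E[X] diverges (above the triangle threshold p ~ 1/n).


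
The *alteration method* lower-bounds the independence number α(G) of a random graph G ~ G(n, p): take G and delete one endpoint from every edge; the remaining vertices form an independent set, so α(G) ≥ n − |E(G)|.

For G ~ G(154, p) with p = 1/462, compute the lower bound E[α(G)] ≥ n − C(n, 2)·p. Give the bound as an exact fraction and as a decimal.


E[|E(G)|] = C(154, 2)·p = 11781 · (1/462) = 51/2.
E[α(G)] ≥ n − E[|E(G)|] = 154 − 51/2 = 257/2.
Numerically: ≈ 128.500.
(This is only a lower bound; the true E[α(G)] may be larger.)

E[α(G)] ≥ 257/2 ≈ 128.500.


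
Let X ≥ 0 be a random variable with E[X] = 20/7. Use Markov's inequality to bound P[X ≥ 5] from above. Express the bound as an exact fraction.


μ = E[X] = 20/7, a = 5.
Markov: P[X ≥ 5] ≤ μ/a = (20/7)/5 = 4/7.
Numerically: ≈ 0.571.
(Since a = 5 > μ = 2.857, the bound 4/7 is < 1 and informative.)

P[X ≥ 5] ≤ 4/7 ≈ 0.571.


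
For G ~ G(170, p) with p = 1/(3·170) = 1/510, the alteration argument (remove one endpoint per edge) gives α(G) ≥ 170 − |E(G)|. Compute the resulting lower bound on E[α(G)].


E[|E(G)|] = C(170, 2)·p = 14365 · (1/510) = 169/6.
E[α(G)] ≥ n − E[|E(G)|] = 170 − 169/6 = 851/6.
Numerically: ≈ 141.833.
(This is only a lower bound; the true E[α(G)] may be larger.)

E[α(G)] ≥ 851/6 ≈ 141.833.


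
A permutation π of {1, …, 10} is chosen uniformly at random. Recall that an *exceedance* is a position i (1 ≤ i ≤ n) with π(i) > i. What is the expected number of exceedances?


Write X = Σ_{i=1}^{10} X_i, where X_i = 1_{π(i) > i}.
For each fixed i, π(i) is uniform over {1, …, 10} (marginal of a uniform permutation), so P[π(i) > i] = (n − i)/n. Summing: Σ_{i=1}^{10} (n − i)/n = (0 + 1 + … + 9)/10 = 10(10 − 1)/(2·10) = (10 − 1)/2.
Hence E[X] = Σ_{i=1}^{10} (10 − i)/10 = 9/2 ≈ 4.50000.

E[X] = 9/2 = 4.50000.


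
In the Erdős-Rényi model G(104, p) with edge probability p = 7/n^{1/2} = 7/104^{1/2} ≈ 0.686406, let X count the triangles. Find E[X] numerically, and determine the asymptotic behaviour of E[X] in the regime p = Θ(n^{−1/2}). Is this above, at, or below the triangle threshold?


Number of potential triangles: C(104, 3) = 182104.
Each occurs with probability p³ ≈ (0.686406)³ ≈ 3.23403050e-01.
By linearity: E[X] = C(104, 3)·p³ ≈ 182104 · 3.23403050e-01 ≈ 58892.988976.
Since α = 1/2 < 1, p = c/n^{1/2} ≫ 1/n is above the triangle threshold p ~ 1/n. Asymptotically E[X] ~ (c³/6)·n^{3(1−α)} = (7³/6)·n^{1.5} → ∞; triangles are abundant w.h.p.

E[X] ≈ 58892.988976; in regime p = Θ(1/n^{1/2}) E[X] diverges (above the triangle threshold p ~ 1/n).


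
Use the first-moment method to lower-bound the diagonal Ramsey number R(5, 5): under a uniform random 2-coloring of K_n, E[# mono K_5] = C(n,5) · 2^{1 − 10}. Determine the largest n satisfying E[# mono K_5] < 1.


We need C(n, 5) · 2^{1 − 10} < 1, i.e. C(n, 5) < 2^{10 − 1} = 512.
Check values of n near the boundary:
  n = 8: C(8, 5) = 56; 56 < 512? YES
  n = 9: C(9, 5) = 126; 126 < 512? YES
  n = 10: C(10, 5) = 252; 252 < 512? YES
  n = 11: C(11, 5) = 462; 462 < 512? YES
  n = 12: C(12, 5) = 792; 792 < 512? NO
The largest n with C(n, 5) < 512 is n = 11 (where E[X] = 231/256 ≈ 0.90234). Hence R(5, 5) > 11, i.e. R(5, 5) ≥ 12.

Largest n = 11; hence R(5, 5) > 11.


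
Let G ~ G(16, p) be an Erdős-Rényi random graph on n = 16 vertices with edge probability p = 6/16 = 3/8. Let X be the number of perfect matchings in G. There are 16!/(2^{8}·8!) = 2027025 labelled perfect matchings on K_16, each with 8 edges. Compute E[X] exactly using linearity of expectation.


K_16 has 16!/(2^{8}·8!) = 2027025 labelled perfect matchings.
For each such perfect matching H, let X_H = 1 if all 8 edges of H are present in G. Then P[X_H = 1] = p^{8} = (3/8)^{8} = 6561/16777216.
By linearity of expectation: E[X] = Σ_H E[X_H] = 2027025 · p^{8} = 2027025 · 6561/16777216 = 13299311025/16777216.
Numerically: E[X] ≈ 793.

E[X] = 2027025 · (3/8)^{8} = 13299311025/16777216 ≈ 793.


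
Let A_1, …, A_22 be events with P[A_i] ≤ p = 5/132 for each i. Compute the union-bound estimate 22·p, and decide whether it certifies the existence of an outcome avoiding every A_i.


Union bound: P[∪_{i=1}^{22} A_i] ≤ Σ_i P[A_i] ≤ 22·p = 22·(5/132) = 5/6.
Numerically: 5/6 ≈ 0.8333.
Is 5/6 < 1? YES.
Since P[∪ A_i] ≤ 5/6 < 1, the complement has P[∩ A_i^c] ≥ 1 − 5/6 = 1/6 > 0, so some outcome avoids every A_i.

22·p = 5/6 ≈ 0.8333; existence CERTIFIED by the union bound.


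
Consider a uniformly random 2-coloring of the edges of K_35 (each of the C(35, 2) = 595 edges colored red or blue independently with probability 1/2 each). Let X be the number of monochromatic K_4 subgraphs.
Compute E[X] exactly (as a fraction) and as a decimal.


Let X = Σ_S X_S over the C(35, 4) = 52360 subsets S of size 4, where X_S = 1 if the K_4 on S is monochromatic.
For a fixed S, the K_4 on S has C(4, 2) = 6 edges. P[all 6 edges red] = (1/2)^6, and likewise for blue, so P[monochromatic] = 2·(1/2)^6 = 2^{1 − 6} = 1/32.
By linearity of expectation: E[X] = C(35, 4) · 2^{1 − 6} = 52360 · 1/32 = 6545/4.
Numerically: E[X] ≈ 1636.250.

E[X] = C(35,4)·2^(1−C(4,2)) = 6545/4 ≈ 1636.250.


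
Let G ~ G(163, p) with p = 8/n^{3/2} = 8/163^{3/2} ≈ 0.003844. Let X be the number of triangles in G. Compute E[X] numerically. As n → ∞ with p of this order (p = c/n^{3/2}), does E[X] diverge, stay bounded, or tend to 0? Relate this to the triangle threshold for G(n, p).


Number of potential triangles: C(163, 3) = 708561.
Each occurs with probability p³ ≈ (0.003844)³ ≈ 5.681012e-08.
By linearity: E[X] = C(163, 3)·p³ ≈ 708561 · 5.681012e-08 ≈ 0.0403.
Since α = 3/2 > 1, p = c/n^{3/2} = o(1/n) is below the triangle threshold p ~ 1/n. Asymptotically E[X] ~ (c³/6)·n^{3(1−α)} = (8³/6)·n^{-1.5} → 0, so by Markov's inequality G has no triangles w.h.p.

E[X] ≈ 0.0403; in regime p = Θ(1/n^{3/2}) E[X] tends to 0 (below the triangle threshold p ~ 1/n).


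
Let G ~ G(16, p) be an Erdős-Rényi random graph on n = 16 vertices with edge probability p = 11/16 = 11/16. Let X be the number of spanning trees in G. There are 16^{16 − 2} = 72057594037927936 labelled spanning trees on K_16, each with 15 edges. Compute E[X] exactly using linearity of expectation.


K_16 has 16^{16 − 2} = 72057594037927936 labelled spanning trees.
For each such spanning tree H, let X_H = 1 if all 15 edges of H are present in G. Then P[X_H = 1] = p^{15} = (11/16)^{15} = 4177248169415651/1152921504606846976.
By linearity of expectation: E[X] = Σ_H E[X_H] = 72057594037927936 · p^{15} = 72057594037927936 · 4177248169415651/1152921504606846976 = 4177248169415651/16.
Numerically: E[X] ≈ 2.611e+14.

E[X] = 72057594037927936 · (11/16)^{15} = 4177248169415651/16 ≈ 2.611e+14.


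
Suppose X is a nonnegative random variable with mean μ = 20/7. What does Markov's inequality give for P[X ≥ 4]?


μ = E[X] = 20/7, a = 4.
Markov: P[X ≥ 4] ≤ μ/a = (20/7)/4 = 5/7.
Numerically: ≈ 0.7143.
(Since a = 4 > μ = 2.8571, the bound 5/7 is < 1 and informative.)

P[X ≥ 4] ≤ 5/7 ≈ 0.7143.


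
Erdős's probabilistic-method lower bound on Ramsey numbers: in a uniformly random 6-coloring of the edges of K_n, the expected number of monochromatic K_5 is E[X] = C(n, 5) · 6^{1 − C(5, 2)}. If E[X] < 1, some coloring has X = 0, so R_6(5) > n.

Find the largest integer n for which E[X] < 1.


We need C(n, 5) · 6^{1 − 10} < 1, i.e. C(n, 5) < 6^{10 − 1} = 10077696.
Check values of n near the boundary:
  n = 61: C(61, 5) = 5949147; 5949147 < 10077696? YES
  n = 62: C(62, 5) = 6471002; 6471002 < 10077696? YES
  n = 63: C(63, 5) = 7028847; 7028847 < 10077696? YES
  n = 64: C(64, 5) = 7624512; 7624512 < 10077696? YES
  n = 65: C(65, 5) = 8259888; 8259888 < 10077696? YES
  n = 66: C(66, 5) = 8936928; 8936928 < 10077696? YES
  n = 67: C(67, 5) = 9657648; 9657648 < 10077696? YES
  n = 68: C(68, 5) = 10424128; 10424128 < 10077696? NO
  n = 69: C(69, 5) = 11238513; 11238513 < 10077696? NO
  n = 70: C(70, 5) = 12103014; 12103014 < 10077696? NO
The largest n with C(n, 5) < 10077696 is n = 67 (where E[X] = 67067/69984 ≈ 0.958319). Hence R_6(5) > 67, i.e. R_6(5) ≥ 68.

Largest n = 67; hence R_6(5) > 67.


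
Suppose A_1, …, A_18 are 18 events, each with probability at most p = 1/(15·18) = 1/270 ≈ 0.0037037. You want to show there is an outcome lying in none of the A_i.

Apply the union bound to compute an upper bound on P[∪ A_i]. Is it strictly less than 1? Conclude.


Union bound: P[∪_{i=1}^{18} A_i] ≤ Σ_i P[A_i] ≤ 18·p = 18·(1/270) = 1/15.
Numerically: 1/15 ≈ 0.0666667.
Is 1/15 < 1? YES.
Since P[∪ A_i] ≤ 1/15 < 1, the complement has P[∩ A_i^c] ≥ 1 − 1/15 = 14/15 > 0, so some outcome avoids every A_i.

18·p = 1/15 ≈ 0.0666667; existence CERTIFIED by the union bound.


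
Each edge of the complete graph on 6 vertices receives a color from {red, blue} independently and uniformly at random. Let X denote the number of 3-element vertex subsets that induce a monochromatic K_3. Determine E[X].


Let X = Σ_S X_S over the C(6, 3) = 20 subsets S of size 3, where X_S = 1 if the K_3 on S is monochromatic.
For a fixed S, the K_3 on S has C(3, 2) = 3 edges. P[all 3 edges red] = (1/2)^3, and likewise for blue, so P[monochromatic] = 2·(1/2)^3 = 2^{1 − 3} = 1/4.
Summing: E[X] = C(6, 3) · 2^{1 − 3} = 20 · 1/4 = 5.
Numerically: E[X] ≈ 5.00000.

E[X] = C(6,3)·2^(1−C(3,2)) = 5 ≈ 5.00000.


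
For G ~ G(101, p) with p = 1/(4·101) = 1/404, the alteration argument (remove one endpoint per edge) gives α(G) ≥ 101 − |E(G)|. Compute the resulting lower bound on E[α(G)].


E[|E(G)|] = C(101, 2)·p = 5050 · (1/404) = 25/2.
E[α(G)] ≥ n − E[|E(G)|] = 101 − 25/2 = 177/2.
Numerically: ≈ 88.50000.
(This is only a lower bound; the true E[α(G)] may be larger.)

E[α(G)] ≥ 177/2 ≈ 88.50000.


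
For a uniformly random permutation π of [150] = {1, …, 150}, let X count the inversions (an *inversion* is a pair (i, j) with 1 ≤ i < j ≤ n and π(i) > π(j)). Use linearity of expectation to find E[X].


Write X = Σ X_I over the C(150, 2) = 11175 pairs i < j, with X_I the indicator of one inversion.
There are 11175 indicators.
For each fixed pair i < j, the values π(i) and π(j) are two distinct elements of {1, …, 150} in uniformly random order; by symmetry P[π(i) > π(j)] = 1/2.
By linearity: E[X] = 11175 · (1/2) = C(150, 2) · (1/2) = 11175/2 = 11175/2 ≈ 5587.500000.

E[X] = 11175/2 = 5587.500000.


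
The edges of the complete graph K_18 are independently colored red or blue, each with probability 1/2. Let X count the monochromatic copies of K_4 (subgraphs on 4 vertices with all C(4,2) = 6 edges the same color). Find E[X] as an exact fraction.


Let X = Σ_S X_S over the C(18, 4) = 3060 subsets S of size 4, where X_S = 1 if the K_4 on S is monochromatic.
For a fixed S, the K_4 on S has C(4, 2) = 6 edges. P[all 6 edges red] = (1/2)^6, and likewise for blue, so P[monochromatic] = 2·(1/2)^6 = 2^{1 − 6} = 1/32.
Summing: E[X] = C(18, 4) · 2^{1 − 6} = 3060 · 1/32 = 765/8.
Numerically: E[X] ≈ 95.62500.

E[X] = C(18,4)·2^(1−C(4,2)) = 765/8 ≈ 95.62500.


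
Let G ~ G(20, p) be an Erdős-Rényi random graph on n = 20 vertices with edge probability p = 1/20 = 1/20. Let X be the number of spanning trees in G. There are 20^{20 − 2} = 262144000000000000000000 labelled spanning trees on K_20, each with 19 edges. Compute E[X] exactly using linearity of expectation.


K_20 has 20^{20 − 2} = 262144000000000000000000 labelled spanning trees.
For each such spanning tree H, let X_H = 1 if all 19 edges of H are present in G. Then P[X_H = 1] = p^{19} = (1/20)^{19} = 1/5242880000000000000000000.
By linearity of expectation: E[X] = Σ_H E[X_H] = 262144000000000000000000 · p^{19} = 262144000000000000000000 · 1/5242880000000000000000000 = 1/20.
Numerically: E[X] ≈ 0.05.

E[X] = 262144000000000000000000 · (1/20)^{19} = 1/20 ≈ 0.05.


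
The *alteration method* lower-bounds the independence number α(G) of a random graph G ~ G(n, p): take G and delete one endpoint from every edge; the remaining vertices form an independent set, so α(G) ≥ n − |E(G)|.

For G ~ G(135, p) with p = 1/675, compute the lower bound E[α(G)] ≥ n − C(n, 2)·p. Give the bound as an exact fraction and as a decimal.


E[|E(G)|] = C(135, 2)·p = 9045 · (1/675) = 67/5.
E[α(G)] ≥ n − E[|E(G)|] = 135 − 67/5 = 608/5.
Numerically: ≈ 121.600.
(This is only a lower bound; the true E[α(G)] may be larger.)

E[α(G)] ≥ 608/5 ≈ 121.600.


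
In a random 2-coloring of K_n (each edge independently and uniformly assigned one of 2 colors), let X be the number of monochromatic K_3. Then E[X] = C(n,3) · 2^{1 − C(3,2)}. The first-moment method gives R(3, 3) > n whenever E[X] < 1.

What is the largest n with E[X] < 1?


We need C(n, 3) · 2^{1 − 3} < 1, i.e. C(n, 3) < 2^{3 − 1} = 4.
Check values of n near the boundary:
  n = 3: C(3, 3) = 1; 1 < 4? YES
  n = 4: C(4, 3) = 4; 4 < 4? NO
The largest n with C(n, 3) < 4 is n = 3 (where E[X] = 1/4 ≈ 0.25000). Hence R(3, 3) > 3, i.e. R(3, 3) ≥ 4.

Largest n = 3; hence R(3, 3) > 3.


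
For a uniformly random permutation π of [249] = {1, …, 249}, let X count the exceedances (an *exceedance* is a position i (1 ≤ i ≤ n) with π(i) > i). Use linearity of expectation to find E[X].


Write X = Σ_{i=1}^{249} X_i, where X_i = 1_{π(i) > i}.
For each fixed i, π(i) is uniform over {1, …, 249} (marginal of a uniform permutation), so P[π(i) > i] = (n − i)/n. Summing: Σ_{i=1}^{249} (n − i)/n = (0 + 1 + … + 248)/249 = 249(249 − 1)/(2·249) = (249 − 1)/2.
Hence E[X] = Σ_{i=1}^{249} (249 − i)/249 = 124 ≈ 124.000000.

E[X] = 124 = 124.000000.


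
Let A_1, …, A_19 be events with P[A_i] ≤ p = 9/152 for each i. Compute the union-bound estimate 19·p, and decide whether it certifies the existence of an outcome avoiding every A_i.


Union bound: P[∪_{i=1}^{19} A_i] ≤ Σ_i P[A_i] ≤ 19·p = 19·(9/152) = 9/8.
Numerically: 9/8 ≈ 1.1250000.
Is 9/8 < 1? NO.
Since the bound 9/8 is ≥ 1, the union bound is uninformative here; it does NOT by itself certify existence.

19·p = 9/8 ≈ 1.1250000; existence NOT certified by the union bound.


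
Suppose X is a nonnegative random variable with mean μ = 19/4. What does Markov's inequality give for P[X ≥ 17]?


μ = E[X] = 19/4, a = 17.
Markov: P[X ≥ 17] ≤ μ/a = (19/4)/17 = 19/68.
Numerically: ≈ 0.2794.
(Since a = 17 > μ = 4.7500, the bound 19/68 is < 1 and informative.)

P[X ≥ 17] ≤ 19/68 ≈ 0.2794.


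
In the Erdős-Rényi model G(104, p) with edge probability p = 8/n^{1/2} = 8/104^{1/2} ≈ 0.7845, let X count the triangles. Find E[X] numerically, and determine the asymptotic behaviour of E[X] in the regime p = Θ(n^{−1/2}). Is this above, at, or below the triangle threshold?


Number of potential triangles: C(104, 3) = 182104.
Each occurs with probability p³ ≈ (0.7845)³ ≈ 4.827474e-01.
By linearity: E[X] = C(104, 3)·p³ ≈ 182104 · 4.827474e-01 ≈ 87910.2343.
Since α = 1/2 < 1, p = c/n^{1/2} ≫ 1/n is above the triangle threshold p ~ 1/n. Asymptotically E[X] ~ (c³/6)·n^{3(1−α)} = (8³/6)·n^{1.5} → ∞; triangles are abundant w.h.p.

E[X] ≈ 87910.2343; in regime p = Θ(1/n^{1/2}) E[X] diverges (above the triangle threshold p ~ 1/n).


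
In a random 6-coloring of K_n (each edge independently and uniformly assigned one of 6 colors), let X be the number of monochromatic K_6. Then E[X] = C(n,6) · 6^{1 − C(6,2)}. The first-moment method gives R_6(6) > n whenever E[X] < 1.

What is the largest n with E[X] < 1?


We need C(n, 6) · 6^{1 − 15} < 1, i.e. C(n, 6) < 6^{15 − 1} = 78364164096.
Check values of n near the boundary:
  n = 193: C(193, 6) = 66364016544; 66364016544 < 78364164096? YES
  n = 194: C(194, 6) = 68482017072; 68482017072 < 78364164096? YES
  n = 195: C(195, 6) = 70656049360; 70656049360 < 78364164096? YES
  n = 196: C(196, 6) = 72887293024; 72887293024 < 78364164096? YES
  n = 197: C(197, 6) = 75176946208; 75176946208 < 78364164096? YES
  n = 198: C(198, 6) = 77526225777; 77526225777 < 78364164096? YES
  n = 199: C(199, 6) = 79936367511; 79936367511 < 78364164096? NO
The largest n with C(n, 6) < 78364164096 is n = 198 (where E[X] = 25842075259/26121388032 ≈ 0.9893). Hence R_6(6) > 198, i.e. R_6(6) ≥ 199.

Largest n = 198; hence R_6(6) > 198.


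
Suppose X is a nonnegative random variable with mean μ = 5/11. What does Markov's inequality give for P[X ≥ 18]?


μ = E[X] = 5/11, a = 18.
Markov: P[X ≥ 18] ≤ μ/a = (5/11)/18 = 5/198.
Numerically: ≈ 0.02525.
(Since a = 18 > μ = 0.45455, the bound 5/198 is < 1 and informative.)

P[X ≥ 18] ≤ 5/198 ≈ 0.02525.


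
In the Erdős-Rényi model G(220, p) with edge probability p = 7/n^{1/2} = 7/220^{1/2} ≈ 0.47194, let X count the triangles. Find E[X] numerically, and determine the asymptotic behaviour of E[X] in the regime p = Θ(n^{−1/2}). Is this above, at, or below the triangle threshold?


Number of potential triangles: C(220, 3) = 1750540.
Each occurs with probability p³ ≈ (0.47194)³ ≈ 1.05113888e-01.
By linearity: E[X] = C(220, 3)·p³ ≈ 1750540 · 1.05113888e-01 ≈ 184006.064883.
Since α = 1/2 < 1, p = c/n^{1/2} ≫ 1/n is above the triangle threshold p ~ 1/n. Asymptotically E[X] ~ (c³/6)·n^{3(1−α)} = (7³/6)·n^{1.5} → ∞; triangles are abundant w.h.p.

E[X] ≈ 184006.064883; in regime p = Θ(1/n^{1/2}) E[X] diverges (above the triangle threshold p ~ 1/n).


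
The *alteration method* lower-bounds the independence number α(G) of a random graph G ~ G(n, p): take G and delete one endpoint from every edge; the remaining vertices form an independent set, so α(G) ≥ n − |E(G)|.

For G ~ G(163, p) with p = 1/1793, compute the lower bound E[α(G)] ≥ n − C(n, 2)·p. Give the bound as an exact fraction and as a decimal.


E[|E(G)|] = C(163, 2)·p = 13203 · (1/1793) = 81/11.
E[α(G)] ≥ n − E[|E(G)|] = 163 − 81/11 = 1712/11.
Numerically: ≈ 155.63636.
(This is only a lower bound; the true E[α(G)] may be larger.)

E[α(G)] ≥ 1712/11 ≈ 155.63636.


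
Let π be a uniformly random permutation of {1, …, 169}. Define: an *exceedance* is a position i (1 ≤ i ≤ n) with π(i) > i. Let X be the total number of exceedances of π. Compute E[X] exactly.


Write X = Σ_{i=1}^{169} X_i, where X_i = 1_{π(i) > i}.
For each fixed i, π(i) is uniform over {1, …, 169} (marginal of a uniform permutation), so P[π(i) > i] = (n − i)/n. Summing: Σ_{i=1}^{169} (n − i)/n = (0 + 1 + … + 168)/169 = 169(169 − 1)/(2·169) = (169 − 1)/2.
Hence E[X] = Σ_{i=1}^{169} (169 − i)/169 = 84 ≈ 84.00000.

E[X] = 84 = 84.00000.
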